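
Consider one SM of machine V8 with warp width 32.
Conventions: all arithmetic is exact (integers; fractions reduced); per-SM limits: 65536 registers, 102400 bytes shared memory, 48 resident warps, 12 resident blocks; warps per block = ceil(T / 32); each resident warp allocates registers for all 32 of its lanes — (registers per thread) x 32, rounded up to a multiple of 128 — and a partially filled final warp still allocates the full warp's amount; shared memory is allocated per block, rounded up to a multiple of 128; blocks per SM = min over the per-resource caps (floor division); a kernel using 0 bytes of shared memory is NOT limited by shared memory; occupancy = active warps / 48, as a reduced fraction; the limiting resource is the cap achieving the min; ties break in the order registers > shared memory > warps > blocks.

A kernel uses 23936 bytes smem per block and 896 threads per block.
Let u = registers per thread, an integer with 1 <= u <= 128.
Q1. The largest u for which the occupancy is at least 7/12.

Answer: u = 72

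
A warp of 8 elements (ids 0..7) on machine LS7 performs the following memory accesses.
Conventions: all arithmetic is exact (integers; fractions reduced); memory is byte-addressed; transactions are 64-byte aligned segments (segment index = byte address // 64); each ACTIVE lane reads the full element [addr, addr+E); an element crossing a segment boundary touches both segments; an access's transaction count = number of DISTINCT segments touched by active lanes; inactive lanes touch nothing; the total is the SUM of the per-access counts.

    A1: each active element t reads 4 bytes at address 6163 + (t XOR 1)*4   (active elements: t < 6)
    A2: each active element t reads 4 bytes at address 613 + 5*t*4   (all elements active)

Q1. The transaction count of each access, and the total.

A1: 1 transaction
A2: 3 transactions

Answer: 1,3; total 4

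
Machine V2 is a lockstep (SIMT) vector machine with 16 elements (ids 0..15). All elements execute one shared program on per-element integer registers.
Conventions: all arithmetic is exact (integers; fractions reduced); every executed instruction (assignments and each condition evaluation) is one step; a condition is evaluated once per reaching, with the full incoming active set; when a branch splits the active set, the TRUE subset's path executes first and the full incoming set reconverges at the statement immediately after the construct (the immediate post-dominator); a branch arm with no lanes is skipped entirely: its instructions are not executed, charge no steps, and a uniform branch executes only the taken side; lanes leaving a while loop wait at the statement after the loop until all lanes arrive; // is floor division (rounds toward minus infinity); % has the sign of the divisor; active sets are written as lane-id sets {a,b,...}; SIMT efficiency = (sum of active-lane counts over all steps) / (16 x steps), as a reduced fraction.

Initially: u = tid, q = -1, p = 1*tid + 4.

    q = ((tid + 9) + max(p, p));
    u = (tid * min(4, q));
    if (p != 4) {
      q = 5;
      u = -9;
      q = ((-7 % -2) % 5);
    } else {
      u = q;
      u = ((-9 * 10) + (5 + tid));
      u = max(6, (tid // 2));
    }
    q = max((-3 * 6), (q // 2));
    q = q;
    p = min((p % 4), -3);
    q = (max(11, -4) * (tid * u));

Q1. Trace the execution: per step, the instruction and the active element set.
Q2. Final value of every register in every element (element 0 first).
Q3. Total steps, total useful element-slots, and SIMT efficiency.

step 0: q <- ((tid + 9) + max(p, p)) {0,1,2,3,4,5,6,7,8,9,10,11,12,13,14,15}
step 1: u <- (tid * min(4, q))       {0,1,2,3,4,5,6,7,8,9,10,11,12,13,14,15}
step 2: eval (p != 4)                {0,1,2,3,4,5,6,7,8,9,10,11,12,13,14,15}
step 3: q <- 5                       {1,2,3,4,5,6,7,8,9,10,11,12,13,14,15}
step 4: u <- -9                      {1,2,3,4,5,6,7,8,9,10,11,12,13,14,15}
step 5: q <- ((-7 % -2) % 5)         {1,2,3,4,5,6,7,8,9,10,11,12,13,14,15}
step 6: u <- q                       {0}
step 7: u <- ((-9 * 10) + (5 + tid)) {0}
step 8: u <- max(6, (tid // 2))      {0}
step 9: q <- max((-3 * 6), (q // 2)) {0,1,2,3,4,5,6,7,8,9,10,11,12,13,14,15}
step 10: q <- q                       {0,1,2,3,4,5,6,7,8,9,10,11,12,13,14,15}
step 11: p <- min((p % 4), -3)        {0,1,2,3,4,5,6,7,8,9,10,11,12,13,14,15}
step 12: q <- (max(11, -4) * (tid * u)) {0,1,2,3,4,5,6,7,8,9,10,11,12,13,14,15}

Answer: 13 steps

u: 6,-9,-9,-9,-9,-9,-9,-9,-9,-9,-9,-9,-9,-9,-9,-9
q: 0,-99,-198,-297,-396,-495,-594,-693,-792,-891,-990,-1089,-1188,-1287,-1386,-1485
p: -3,-3,-3,-3,-3,-3,-3,-3,-3,-3,-3,-3,-3,-3,-3,-3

steps = 13; useful = 160; efficiency = 160/208 = 10/13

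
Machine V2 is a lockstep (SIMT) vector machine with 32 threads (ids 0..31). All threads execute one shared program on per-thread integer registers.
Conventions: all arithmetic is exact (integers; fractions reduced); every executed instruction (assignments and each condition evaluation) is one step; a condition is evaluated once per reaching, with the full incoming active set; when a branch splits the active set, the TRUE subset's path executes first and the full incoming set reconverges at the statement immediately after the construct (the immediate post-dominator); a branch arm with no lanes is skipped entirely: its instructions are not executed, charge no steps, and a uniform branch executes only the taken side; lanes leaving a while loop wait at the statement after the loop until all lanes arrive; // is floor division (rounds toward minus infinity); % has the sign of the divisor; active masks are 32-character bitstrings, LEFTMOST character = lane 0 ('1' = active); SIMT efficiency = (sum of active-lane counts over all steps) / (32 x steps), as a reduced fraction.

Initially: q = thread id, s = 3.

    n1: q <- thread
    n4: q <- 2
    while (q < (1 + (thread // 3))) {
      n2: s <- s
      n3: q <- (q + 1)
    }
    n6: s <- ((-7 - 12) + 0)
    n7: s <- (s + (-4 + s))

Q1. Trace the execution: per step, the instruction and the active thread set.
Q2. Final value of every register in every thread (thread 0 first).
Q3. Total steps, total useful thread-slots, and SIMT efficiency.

step 0: q <- thread                  11111111111111111111111111111111
step 1: q <- 2                       11111111111111111111111111111111
step 2: eval (q < (1 + (thread // 3))) 11111111111111111111111111111111
step 3: s <- s                       00000011111111111111111111111111
step 4: q <- (q + 1)                 00000011111111111111111111111111
step 5: eval (q < (1 + (thread // 3))) 00000011111111111111111111111111
step 6: s <- s                       00000000011111111111111111111111
step 7: q <- (q + 1)                 00000000011111111111111111111111
step 8: eval (q < (1 + (thread // 3))) 00000000011111111111111111111111
step 9: s <- s                       00000000000011111111111111111111
step 10: q <- (q + 1)                 00000000000011111111111111111111
step 11: eval (q < (1 + (thread // 3))) 00000000000011111111111111111111
step 12: s <- s                       00000000000000011111111111111111
step 13: q <- (q + 1)                 00000000000000011111111111111111
step 14: eval (q < (1 + (thread // 3))) 00000000000000011111111111111111
step 15: s <- s                       00000000000000000011111111111111
step 16: q <- (q + 1)                 00000000000000000011111111111111
step 17: eval (q < (1 + (thread // 3))) 00000000000000000011111111111111
step 18: s <- s                       00000000000000000000011111111111
step 19: q <- (q + 1)                 00000000000000000000011111111111
step 20: eval (q < (1 + (thread // 3))) 00000000000000000000011111111111
step 21: s <- s                       00000000000000000000000011111111
step 22: q <- (q + 1)                 00000000000000000000000011111111
step 23: eval (q < (1 + (thread // 3))) 00000000000000000000000011111111
step 24: s <- s                       00000000000000000000000000011111
step 25: q <- (q + 1)                 00000000000000000000000000011111
step 26: eval (q < (1 + (thread // 3))) 00000000000000000000000000011111
step 27: s <- s                       00000000000000000000000000000011
step 28: q <- (q + 1)                 00000000000000000000000000000011
step 29: eval (q < (1 + (thread // 3))) 00000000000000000000000000000011
step 30: s <- ((-7 - 12) + 0)         11111111111111111111111111111111
step 31: s <- (s + (-4 + s))          11111111111111111111111111111111

Answer: 32 steps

q: 2,2,2,2,2,2,3,3,3,4,4,4,5,5,5,6,6,6,7,7,7,8,8,8,9,9,9,10,10,10,11,11
s: -42,-42,-42,-42,-42,-42,-42,-42,-42,-42,-42,-42,-42,-42,-42,-42,-42,-42,-42,-42,-42,-42,-42,-42,-42,-42,-42,-42,-42,-42,-42,-42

steps = 32; useful = 538; efficiency = 538/1024 = 269/512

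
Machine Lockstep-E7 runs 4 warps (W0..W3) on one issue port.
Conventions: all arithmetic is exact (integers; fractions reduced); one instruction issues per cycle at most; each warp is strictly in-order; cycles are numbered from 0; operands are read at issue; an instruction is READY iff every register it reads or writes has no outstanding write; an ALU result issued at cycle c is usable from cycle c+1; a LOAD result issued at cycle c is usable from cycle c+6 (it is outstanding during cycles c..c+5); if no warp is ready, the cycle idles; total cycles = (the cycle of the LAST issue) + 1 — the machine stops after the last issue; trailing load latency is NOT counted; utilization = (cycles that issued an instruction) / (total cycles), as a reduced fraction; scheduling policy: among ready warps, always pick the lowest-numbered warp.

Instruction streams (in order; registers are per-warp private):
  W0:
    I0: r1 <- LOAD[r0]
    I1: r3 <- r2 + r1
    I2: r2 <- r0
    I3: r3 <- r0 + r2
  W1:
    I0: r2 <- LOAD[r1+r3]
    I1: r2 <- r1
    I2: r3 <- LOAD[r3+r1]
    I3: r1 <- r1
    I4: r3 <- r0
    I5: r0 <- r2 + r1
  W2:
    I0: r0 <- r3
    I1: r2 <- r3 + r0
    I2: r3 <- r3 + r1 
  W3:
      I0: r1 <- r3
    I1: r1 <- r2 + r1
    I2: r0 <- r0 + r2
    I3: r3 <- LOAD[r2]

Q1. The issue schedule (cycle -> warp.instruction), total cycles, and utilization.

cycle 0: W0.I0
cycle 1: W1.I0
cycle 2: W2.I0
cycle 3: W2.I1
cycle 4: W2.I2
cycle 5: W3.I0
cycle 6: W0.I1
cycle 7: W0.I2
cycle 8: W0.I3
cycle 9: W1.I1
cycle 10: W1.I2
cycle 11: W1.I3
cycle 12: W3.I1
cycle 13: W3.I2
cycle 14: W3.I3
cycle 15: idle
cycle 16: W1.I4
cycle 17: W1.I5

Answer: 18 cycles, utilization 17/18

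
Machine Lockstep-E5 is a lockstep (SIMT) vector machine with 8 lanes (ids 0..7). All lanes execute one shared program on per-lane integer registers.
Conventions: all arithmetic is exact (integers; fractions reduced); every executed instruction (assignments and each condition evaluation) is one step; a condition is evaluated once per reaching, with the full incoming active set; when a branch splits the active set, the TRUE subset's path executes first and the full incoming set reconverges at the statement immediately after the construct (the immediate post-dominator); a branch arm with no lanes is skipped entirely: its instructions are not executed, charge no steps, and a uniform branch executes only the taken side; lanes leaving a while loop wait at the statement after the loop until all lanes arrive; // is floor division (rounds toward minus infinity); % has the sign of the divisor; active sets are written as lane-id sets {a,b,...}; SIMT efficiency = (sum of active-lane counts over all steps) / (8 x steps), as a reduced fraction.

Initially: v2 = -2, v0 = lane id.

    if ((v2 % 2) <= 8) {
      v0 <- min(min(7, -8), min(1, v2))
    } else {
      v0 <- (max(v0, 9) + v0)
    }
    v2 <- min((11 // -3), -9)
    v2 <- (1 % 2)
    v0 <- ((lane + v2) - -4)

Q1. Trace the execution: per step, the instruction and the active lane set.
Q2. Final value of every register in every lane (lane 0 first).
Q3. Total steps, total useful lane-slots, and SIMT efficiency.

step 0: eval ((v2 % 2) <= 8)         {0,1,2,3,4,5,6,7}
step 1: v0 <- min(min(7, -8), min(1, v2)) {0,1,2,3,4,5,6,7}
step 2: v2 <- min((11 // -3), -9)    {0,1,2,3,4,5,6,7}
step 3: v2 <- (1 % 2)                {0,1,2,3,4,5,6,7}
step 4: v0 <- ((lane + v2) - -4)     {0,1,2,3,4,5,6,7}

Answer: 5 steps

v2: 1,1,1,1,1,1,1,1
v0: 5,6,7,8,9,10,11,12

steps = 5; useful = 40; efficiency = 40/40 = 1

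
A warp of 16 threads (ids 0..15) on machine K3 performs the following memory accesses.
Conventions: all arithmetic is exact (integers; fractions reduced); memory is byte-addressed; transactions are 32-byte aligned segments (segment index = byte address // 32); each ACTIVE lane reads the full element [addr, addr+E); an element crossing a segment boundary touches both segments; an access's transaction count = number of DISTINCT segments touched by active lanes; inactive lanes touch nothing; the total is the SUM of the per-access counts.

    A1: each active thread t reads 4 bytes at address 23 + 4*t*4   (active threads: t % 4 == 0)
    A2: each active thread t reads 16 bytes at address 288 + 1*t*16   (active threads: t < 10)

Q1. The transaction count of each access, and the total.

A1: 4 transactions
A2: 5 transactions

Answer: 4,5; total 9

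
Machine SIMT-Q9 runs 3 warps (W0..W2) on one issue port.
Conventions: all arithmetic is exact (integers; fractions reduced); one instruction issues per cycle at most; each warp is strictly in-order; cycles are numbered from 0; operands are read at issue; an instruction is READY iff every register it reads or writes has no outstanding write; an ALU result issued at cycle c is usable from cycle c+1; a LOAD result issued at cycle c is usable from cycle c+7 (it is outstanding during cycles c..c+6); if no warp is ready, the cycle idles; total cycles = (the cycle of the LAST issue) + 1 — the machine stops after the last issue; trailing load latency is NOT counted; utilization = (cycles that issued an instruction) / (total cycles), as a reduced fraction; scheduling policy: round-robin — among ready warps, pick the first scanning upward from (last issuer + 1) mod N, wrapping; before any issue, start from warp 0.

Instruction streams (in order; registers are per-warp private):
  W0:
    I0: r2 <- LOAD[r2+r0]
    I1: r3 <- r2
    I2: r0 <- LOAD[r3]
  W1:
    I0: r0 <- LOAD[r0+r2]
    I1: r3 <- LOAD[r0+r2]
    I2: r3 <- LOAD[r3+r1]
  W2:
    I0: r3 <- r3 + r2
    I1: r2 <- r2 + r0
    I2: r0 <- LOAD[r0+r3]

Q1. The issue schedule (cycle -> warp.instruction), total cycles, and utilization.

cycle 0: W0.I0
cycle 1: W1.I0
cycle 2: W2.I0
cycle 3: W2.I1
cycle 4: W2.I2
cycle 5: idle
cycle 6: idle
cycle 7: W0.I1
cycle 8: W1.I1
cycle 9: W0.I2
cycle 10: idle
cycle 11: idle
cycle 12: idle
cycle 13: idle
cycle 14: idle
cycle 15: W1.I2

Answer: 16 cycles, utilization 9/16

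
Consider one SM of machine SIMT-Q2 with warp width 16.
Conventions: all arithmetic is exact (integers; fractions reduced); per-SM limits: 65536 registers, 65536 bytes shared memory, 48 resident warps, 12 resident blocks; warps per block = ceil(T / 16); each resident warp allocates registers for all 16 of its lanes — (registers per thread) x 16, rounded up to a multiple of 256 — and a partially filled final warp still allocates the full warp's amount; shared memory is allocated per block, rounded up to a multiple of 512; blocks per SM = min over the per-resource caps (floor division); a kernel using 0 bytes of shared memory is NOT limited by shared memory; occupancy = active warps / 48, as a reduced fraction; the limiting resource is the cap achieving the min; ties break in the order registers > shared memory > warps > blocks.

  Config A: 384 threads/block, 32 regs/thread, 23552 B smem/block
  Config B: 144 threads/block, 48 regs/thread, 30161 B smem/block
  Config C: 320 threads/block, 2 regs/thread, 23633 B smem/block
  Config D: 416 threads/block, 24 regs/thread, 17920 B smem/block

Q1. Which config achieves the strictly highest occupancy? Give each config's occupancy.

occupancies: A 1, B 3/8, C 5/6, D 13/24

Answer: A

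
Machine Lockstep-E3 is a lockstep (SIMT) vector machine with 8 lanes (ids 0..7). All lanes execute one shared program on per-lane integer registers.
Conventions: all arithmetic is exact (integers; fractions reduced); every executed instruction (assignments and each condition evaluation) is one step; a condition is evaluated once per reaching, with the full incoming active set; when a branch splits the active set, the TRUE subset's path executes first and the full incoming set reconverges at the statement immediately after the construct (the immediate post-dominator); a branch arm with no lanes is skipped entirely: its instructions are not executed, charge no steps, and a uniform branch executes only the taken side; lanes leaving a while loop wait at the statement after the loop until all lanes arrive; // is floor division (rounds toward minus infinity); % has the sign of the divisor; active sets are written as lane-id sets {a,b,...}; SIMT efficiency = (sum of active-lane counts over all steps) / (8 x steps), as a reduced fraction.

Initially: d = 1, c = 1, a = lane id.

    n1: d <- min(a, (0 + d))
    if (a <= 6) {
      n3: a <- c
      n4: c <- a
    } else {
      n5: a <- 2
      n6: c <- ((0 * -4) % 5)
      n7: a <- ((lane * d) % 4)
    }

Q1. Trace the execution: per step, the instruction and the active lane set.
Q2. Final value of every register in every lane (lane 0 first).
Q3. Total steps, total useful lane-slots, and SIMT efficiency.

step 0: d <- min(a, (0 + d))         {0,1,2,3,4,5,6,7}
step 1: eval (a <= 6)                {0,1,2,3,4,5,6,7}
step 2: a <- c                       {0,1,2,3,4,5,6}
step 3: c <- a                       {0,1,2,3,4,5,6}
step 4: a <- 2                       {7}
step 5: c <- ((0 * -4) % 5)          {7}
step 6: a <- ((lane * d) % 4)        {7}

Answer: 7 steps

d: 0,1,1,1,1,1,1,1
c: 1,1,1,1,1,1,1,0
a: 1,1,1,1,1,1,1,3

steps = 7; useful = 33; efficiency = 33/56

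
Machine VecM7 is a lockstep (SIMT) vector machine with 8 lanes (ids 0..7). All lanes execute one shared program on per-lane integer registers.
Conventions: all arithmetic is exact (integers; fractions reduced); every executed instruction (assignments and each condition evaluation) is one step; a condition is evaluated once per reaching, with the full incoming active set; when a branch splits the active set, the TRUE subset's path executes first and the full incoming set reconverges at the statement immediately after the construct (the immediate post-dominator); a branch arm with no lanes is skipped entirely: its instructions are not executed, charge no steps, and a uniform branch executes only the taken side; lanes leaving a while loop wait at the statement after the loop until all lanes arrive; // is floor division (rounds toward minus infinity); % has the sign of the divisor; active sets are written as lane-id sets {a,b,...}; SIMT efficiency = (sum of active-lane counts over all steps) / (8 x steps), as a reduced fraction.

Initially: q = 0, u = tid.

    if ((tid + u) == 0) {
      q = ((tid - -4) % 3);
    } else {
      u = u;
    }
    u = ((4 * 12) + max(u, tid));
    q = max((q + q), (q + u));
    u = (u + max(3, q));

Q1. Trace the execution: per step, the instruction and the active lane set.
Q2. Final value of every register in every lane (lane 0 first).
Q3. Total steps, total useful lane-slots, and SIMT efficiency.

step 0: eval ((tid + u) == 0)        {0,1,2,3,4,5,6,7}
step 1: q <- ((tid - -4) % 3)        {0}
step 2: u <- u                       {1,2,3,4,5,6,7}
step 3: u <- ((4 * 12) + max(u, tid)) {0,1,2,3,4,5,6,7}
step 4: q <- max((q + q), (q + u))   {0,1,2,3,4,5,6,7}
step 5: u <- (u + max(3, q))         {0,1,2,3,4,5,6,7}

Answer: 6 steps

q: 49,49,50,51,52,53,54,55
u: 97,98,100,102,104,106,108,110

steps = 6; useful = 40; efficiency = 40/48 = 5/6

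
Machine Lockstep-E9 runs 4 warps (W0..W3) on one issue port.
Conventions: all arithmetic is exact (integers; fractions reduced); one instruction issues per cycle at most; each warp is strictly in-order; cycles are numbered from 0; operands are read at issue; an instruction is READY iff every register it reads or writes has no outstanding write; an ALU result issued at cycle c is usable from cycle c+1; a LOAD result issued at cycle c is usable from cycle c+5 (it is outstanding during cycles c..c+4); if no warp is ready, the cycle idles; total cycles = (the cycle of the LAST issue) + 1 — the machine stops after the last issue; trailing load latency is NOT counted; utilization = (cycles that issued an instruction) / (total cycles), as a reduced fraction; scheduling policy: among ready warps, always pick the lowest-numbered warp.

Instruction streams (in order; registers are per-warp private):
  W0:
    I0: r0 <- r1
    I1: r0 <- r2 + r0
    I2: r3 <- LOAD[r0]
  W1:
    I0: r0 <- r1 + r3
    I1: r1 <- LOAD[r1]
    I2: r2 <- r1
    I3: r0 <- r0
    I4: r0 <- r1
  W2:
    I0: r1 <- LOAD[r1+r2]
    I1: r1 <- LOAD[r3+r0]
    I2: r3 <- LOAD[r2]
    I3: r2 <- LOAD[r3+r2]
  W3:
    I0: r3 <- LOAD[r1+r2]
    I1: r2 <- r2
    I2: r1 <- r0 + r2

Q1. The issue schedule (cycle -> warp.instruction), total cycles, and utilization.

cycle 0: W0.I0
cycle 1: W0.I1
cycle 2: W0.I2
cycle 3: W1.I0
cycle 4: W1.I1
cycle 5: W2.I0
cycle 6: W3.I0
cycle 7: W3.I1
cycle 8: W3.I2
cycle 9: W1.I2
cycle 10: W1.I3
cycle 11: W1.I4
cycle 12: W2.I1
cycle 13: W2.I2
cycle 14: idle
cycle 15: idle
cycle 16: idle
cycle 17: idle
cycle 18: W2.I3

Answer: 19 cycles, utilization 15/19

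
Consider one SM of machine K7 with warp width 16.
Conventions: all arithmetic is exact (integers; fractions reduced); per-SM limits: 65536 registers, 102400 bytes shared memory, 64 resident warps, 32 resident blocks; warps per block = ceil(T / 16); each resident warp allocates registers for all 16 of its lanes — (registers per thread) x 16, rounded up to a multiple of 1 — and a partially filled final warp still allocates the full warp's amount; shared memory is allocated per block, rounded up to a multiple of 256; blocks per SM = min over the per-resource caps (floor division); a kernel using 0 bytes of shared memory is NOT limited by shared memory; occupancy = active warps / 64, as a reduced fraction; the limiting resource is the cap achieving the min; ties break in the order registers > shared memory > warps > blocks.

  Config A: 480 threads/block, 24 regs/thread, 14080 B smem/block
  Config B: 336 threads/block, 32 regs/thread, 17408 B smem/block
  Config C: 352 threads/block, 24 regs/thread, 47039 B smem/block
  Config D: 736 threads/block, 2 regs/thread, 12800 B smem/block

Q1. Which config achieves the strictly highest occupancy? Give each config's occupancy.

occupancies: A 15/16, B 63/64, C 11/16, D 23/32

Answer: B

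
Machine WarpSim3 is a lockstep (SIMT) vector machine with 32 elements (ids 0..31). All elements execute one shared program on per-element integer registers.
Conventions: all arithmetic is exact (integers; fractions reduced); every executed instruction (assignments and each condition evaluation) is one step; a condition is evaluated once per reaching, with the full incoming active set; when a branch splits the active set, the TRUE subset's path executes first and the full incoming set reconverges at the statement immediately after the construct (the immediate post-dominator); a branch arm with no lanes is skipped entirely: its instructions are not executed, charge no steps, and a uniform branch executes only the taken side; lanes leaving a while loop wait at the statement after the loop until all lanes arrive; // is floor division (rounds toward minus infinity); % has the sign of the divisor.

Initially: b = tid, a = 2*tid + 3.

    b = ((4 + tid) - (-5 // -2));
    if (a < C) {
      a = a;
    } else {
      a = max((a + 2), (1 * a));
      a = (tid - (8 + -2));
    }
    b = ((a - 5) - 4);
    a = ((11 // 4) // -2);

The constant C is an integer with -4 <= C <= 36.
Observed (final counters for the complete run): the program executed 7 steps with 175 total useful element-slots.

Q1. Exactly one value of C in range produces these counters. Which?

Answer: C = 36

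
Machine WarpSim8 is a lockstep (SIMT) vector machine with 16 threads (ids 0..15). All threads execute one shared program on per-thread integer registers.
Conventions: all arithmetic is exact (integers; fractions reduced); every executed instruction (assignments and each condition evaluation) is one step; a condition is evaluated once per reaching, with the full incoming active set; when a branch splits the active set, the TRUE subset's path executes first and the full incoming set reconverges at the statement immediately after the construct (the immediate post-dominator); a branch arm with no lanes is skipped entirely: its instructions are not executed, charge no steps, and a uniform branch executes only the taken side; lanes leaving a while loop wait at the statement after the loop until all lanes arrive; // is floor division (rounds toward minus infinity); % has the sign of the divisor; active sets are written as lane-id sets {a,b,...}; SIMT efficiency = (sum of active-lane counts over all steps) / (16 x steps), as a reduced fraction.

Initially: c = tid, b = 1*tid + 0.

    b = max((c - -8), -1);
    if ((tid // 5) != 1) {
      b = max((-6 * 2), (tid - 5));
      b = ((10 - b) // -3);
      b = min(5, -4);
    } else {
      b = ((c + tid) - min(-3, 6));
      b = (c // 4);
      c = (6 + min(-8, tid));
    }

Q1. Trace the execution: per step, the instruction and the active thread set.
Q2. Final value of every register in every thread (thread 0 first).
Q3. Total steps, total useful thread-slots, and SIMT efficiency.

step 0: b <- max((c - -8), -1)       {0,1,2,3,4,5,6,7,8,9,10,11,12,13,14,15}
step 1: eval ((tid // 5) != 1)       {0,1,2,3,4,5,6,7,8,9,10,11,12,13,14,15}
step 2: b <- max((-6 * 2), (tid - 5)) {0,1,2,3,4,10,11,12,13,14,15}
step 3: b <- ((10 - b) // -3)        {0,1,2,3,4,10,11,12,13,14,15}
step 4: b <- min(5, -4)              {0,1,2,3,4,10,11,12,13,14,15}
step 5: b <- ((c + tid) - min(-3, 6)) {5,6,7,8,9}
step 6: b <- (c // 4)                {5,6,7,8,9}
step 7: c <- (6 + min(-8, tid))      {5,6,7,8,9}

Answer: 8 steps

c: 0,1,2,3,4,-2,-2,-2,-2,-2,10,11,12,13,14,15
b: -4,-4,-4,-4,-4,1,1,1,2,2,-4,-4,-4,-4,-4,-4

steps = 8; useful = 80; efficiency = 80/128 = 5/8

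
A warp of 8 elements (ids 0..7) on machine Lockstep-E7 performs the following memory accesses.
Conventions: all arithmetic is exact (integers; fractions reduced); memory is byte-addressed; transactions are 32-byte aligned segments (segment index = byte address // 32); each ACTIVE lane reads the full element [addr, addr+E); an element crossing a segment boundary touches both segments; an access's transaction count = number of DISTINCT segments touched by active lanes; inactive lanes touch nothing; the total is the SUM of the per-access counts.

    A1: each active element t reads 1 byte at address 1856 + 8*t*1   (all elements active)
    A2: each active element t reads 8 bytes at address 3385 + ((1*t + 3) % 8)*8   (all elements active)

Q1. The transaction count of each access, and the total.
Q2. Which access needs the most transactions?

A1: 2 transactions
A2: 3 transactions

Answer: 2,3; total 5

Answer: A2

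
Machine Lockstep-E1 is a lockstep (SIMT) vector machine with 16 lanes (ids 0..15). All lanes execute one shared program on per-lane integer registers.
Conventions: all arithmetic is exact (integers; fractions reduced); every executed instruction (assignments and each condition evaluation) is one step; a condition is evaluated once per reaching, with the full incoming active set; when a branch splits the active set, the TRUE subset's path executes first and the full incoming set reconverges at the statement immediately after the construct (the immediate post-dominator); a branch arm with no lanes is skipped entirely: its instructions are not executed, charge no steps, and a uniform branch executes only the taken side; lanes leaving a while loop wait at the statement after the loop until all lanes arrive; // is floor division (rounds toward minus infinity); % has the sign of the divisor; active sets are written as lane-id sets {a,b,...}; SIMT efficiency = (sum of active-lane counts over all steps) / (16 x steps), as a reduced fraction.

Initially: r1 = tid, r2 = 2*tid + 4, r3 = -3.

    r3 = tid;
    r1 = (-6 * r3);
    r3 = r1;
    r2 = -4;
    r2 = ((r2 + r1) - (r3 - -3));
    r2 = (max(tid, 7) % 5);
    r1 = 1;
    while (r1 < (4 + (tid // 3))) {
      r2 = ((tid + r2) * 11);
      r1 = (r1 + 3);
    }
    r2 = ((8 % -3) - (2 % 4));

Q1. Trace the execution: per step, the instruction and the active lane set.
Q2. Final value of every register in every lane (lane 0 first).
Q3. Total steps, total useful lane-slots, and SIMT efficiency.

step 0: r3 <- tid                    {0,1,2,3,4,5,6,7,8,9,10,11,12,13,14,15}
step 1: r1 <- (-6 * r3)              {0,1,2,3,4,5,6,7,8,9,10,11,12,13,14,15}
step 2: r3 <- r1                     {0,1,2,3,4,5,6,7,8,9,10,11,12,13,14,15}
step 3: r2 <- -4                     {0,1,2,3,4,5,6,7,8,9,10,11,12,13,14,15}
step 4: r2 <- ((r2 + r1) - (r3 - -3)) {0,1,2,3,4,5,6,7,8,9,10,11,12,13,14,15}
step 5: r2 <- (max(tid, 7) % 5)      {0,1,2,3,4,5,6,7,8,9,10,11,12,13,14,15}
step 6: r1 <- 1                      {0,1,2,3,4,5,6,7,8,9,10,11,12,13,14,15}
step 7: eval (r1 < (4 + (tid // 3))) {0,1,2,3,4,5,6,7,8,9,10,11,12,13,14,15}
step 8: r2 <- ((tid + r2) * 11)      {0,1,2,3,4,5,6,7,8,9,10,11,12,13,14,15}
step 9: r1 <- (r1 + 3)               {0,1,2,3,4,5,6,7,8,9,10,11,12,13,14,15}
step 10: eval (r1 < (4 + (tid // 3))) {0,1,2,3,4,5,6,7,8,9,10,11,12,13,14,15}
step 11: r2 <- ((tid + r2) * 11)      {3,4,5,6,7,8,9,10,11,12,13,14,15}
step 12: r1 <- (r1 + 3)               {3,4,5,6,7,8,9,10,11,12,13,14,15}
step 13: eval (r1 < (4 + (tid // 3))) {3,4,5,6,7,8,9,10,11,12,13,14,15}
step 14: r2 <- ((tid + r2) * 11)      {12,13,14,15}
step 15: r1 <- (r1 + 3)               {12,13,14,15}
step 16: eval (r1 < (4 + (tid // 3))) {12,13,14,15}
step 17: r2 <- ((8 % -3) - (2 % 4))   {0,1,2,3,4,5,6,7,8,9,10,11,12,13,14,15}

Answer: 18 steps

r1: 4,4,4,7,7,7,7,7,7,7,7,7,10,10,10,10
r2: -3,-3,-3,-3,-3,-3,-3,-3,-3,-3,-3,-3,-3,-3,-3,-3
r3: 0,-6,-12,-18,-24,-30,-36,-42,-48,-54,-60,-66,-72,-78,-84,-90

steps = 18; useful = 243; efficiency = 243/288 = 27/32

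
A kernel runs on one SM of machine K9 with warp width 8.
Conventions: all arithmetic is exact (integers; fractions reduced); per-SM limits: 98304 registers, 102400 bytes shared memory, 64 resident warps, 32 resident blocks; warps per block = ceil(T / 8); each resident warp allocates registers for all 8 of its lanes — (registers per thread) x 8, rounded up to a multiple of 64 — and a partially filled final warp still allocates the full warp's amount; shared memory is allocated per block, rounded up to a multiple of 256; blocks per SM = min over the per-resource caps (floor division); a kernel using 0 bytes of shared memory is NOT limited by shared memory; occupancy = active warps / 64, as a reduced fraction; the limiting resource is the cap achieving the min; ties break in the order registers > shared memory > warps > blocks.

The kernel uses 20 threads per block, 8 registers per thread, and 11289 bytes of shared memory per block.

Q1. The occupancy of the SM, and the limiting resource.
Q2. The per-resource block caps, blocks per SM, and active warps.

Answer: occupancy 3/8, limited by shared memory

registers: 512 blocks
shared memory: 8 blocks
warps: 21 blocks
blocks: 32 blocks

Answer: 8 blocks, 24 active warps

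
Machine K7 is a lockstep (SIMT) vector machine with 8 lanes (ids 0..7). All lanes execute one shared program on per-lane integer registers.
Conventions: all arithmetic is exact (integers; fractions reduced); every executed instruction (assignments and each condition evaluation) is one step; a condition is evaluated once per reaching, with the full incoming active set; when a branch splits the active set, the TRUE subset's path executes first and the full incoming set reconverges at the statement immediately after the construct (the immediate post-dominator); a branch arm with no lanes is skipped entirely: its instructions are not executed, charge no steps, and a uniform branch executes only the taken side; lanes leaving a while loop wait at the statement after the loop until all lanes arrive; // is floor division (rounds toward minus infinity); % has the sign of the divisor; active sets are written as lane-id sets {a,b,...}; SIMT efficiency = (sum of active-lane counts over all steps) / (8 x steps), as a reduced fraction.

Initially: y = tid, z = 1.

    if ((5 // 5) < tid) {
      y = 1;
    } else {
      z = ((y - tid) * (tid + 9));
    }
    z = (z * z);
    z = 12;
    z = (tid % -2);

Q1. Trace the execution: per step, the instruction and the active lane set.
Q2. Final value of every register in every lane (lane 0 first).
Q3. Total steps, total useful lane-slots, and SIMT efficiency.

step 0: eval ((5 // 5) < tid)        {0,1,2,3,4,5,6,7}
step 1: y <- 1                       {2,3,4,5,6,7}
step 2: z <- ((y - tid) * (tid + 9)) {0,1}
step 3: z <- (z * z)                 {0,1,2,3,4,5,6,7}
step 4: z <- 12                      {0,1,2,3,4,5,6,7}
step 5: z <- (tid % -2)              {0,1,2,3,4,5,6,7}

Answer: 6 steps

y: 0,1,1,1,1,1,1,1
z: 0,-1,0,-1,0,-1,0,-1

steps = 6; useful = 40; efficiency = 40/48 = 5/6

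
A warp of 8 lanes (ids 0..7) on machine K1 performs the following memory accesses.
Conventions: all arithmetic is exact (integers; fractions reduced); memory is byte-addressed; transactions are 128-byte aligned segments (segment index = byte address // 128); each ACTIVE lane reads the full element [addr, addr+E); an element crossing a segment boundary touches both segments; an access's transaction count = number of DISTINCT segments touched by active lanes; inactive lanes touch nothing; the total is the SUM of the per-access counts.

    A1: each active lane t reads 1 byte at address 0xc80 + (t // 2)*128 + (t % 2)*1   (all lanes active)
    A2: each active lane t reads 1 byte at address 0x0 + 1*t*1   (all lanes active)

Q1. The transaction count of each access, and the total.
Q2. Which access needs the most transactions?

A1: 4 transactions
A2: 1 transaction

Answer: 4,1; total 5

Answer: A1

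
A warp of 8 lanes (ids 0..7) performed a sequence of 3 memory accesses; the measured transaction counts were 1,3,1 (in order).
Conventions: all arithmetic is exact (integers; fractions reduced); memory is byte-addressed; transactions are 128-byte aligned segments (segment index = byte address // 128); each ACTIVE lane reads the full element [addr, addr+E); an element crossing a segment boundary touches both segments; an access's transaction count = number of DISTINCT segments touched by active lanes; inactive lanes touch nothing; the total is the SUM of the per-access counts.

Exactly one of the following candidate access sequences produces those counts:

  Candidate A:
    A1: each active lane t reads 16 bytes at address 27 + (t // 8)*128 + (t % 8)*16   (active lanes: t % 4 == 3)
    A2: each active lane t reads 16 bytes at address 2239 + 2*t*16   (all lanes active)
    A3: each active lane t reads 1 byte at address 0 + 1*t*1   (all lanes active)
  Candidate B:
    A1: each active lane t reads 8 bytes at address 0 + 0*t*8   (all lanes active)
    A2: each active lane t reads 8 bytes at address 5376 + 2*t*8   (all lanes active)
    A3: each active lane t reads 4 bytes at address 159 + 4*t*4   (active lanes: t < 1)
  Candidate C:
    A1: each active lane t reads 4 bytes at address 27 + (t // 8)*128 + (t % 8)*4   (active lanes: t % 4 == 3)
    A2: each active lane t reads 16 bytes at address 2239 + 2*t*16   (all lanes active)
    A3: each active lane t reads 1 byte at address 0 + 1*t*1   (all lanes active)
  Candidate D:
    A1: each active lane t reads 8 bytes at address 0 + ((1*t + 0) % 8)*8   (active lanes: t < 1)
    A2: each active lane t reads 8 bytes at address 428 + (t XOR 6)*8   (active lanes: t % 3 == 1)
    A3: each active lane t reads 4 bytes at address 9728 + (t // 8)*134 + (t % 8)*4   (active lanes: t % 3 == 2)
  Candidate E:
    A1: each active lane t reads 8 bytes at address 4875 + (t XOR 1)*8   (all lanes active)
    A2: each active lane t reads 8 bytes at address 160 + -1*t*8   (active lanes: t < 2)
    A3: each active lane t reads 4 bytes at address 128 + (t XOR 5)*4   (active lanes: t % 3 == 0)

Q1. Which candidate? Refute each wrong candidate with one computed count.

A: A1 gives 2 transactions, not 1
B: A2 gives 1 transaction, not 3
D: A2 gives 1 transaction, not 3
E: A2 gives 1 transaction, not 3
C: all counts match (1,3,1)

Answer: C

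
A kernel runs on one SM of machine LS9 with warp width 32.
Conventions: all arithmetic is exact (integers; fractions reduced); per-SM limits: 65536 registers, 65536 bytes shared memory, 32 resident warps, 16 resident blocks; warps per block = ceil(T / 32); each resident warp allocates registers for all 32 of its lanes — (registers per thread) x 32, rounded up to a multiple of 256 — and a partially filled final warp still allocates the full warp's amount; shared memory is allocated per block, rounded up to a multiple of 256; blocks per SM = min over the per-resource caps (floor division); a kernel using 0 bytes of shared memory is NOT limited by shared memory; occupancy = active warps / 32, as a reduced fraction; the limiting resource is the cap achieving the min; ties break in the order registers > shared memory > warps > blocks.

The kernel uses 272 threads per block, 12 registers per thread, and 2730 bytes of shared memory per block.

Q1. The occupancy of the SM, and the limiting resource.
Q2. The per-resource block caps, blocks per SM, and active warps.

Answer: occupancy 27/32, limited by warps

registers: 14 blocks
shared memory: 23 blocks
warps: 3 blocks
blocks: 16 blocks

Answer: 3 blocks, 27 active warps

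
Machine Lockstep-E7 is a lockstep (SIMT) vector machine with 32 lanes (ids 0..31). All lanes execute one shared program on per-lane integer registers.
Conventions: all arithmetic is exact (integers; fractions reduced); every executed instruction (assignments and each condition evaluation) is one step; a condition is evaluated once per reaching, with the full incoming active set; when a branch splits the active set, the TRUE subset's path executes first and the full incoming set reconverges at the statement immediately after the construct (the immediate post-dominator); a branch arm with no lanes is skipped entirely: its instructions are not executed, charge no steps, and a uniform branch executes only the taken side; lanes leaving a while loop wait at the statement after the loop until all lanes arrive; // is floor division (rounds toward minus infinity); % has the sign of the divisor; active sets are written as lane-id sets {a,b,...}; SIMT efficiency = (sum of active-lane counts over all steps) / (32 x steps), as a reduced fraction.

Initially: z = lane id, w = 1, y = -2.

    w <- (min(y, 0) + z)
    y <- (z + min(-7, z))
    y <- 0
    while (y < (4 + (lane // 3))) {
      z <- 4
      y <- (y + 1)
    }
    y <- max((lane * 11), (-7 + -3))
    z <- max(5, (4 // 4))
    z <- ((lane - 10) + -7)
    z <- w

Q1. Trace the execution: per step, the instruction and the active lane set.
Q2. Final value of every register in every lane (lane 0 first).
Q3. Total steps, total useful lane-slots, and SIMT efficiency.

step 0: w <- (min(y, 0) + z)         {0,1,2,3,4,5,6,7,8,9,10,11,12,13,14,15,16,17,18,19,20,21,22,23,24,25,26,27,28,29,30,31}
step 1: y <- (z + min(-7, z))        {0,1,2,3,4,5,6,7,8,9,10,11,12,13,14,15,16,17,18,19,20,21,22,23,24,25,26,27,28,29,30,31}
step 2: y <- 0                       {0,1,2,3,4,5,6,7,8,9,10,11,12,13,14,15,16,17,18,19,20,21,22,23,24,25,26,27,28,29,30,31}
step 3: eval (y < (4 + (lane // 3))) {0,1,2,3,4,5,6,7,8,9,10,11,12,13,14,15,16,17,18,19,20,21,22,23,24,25,26,27,28,29,30,31}
step 4: z <- 4                       {0,1,2,3,4,5,6,7,8,9,10,11,12,13,14,15,16,17,18,19,20,21,22,23,24,25,26,27,28,29,30,31}
step 5: y <- (y + 1)                 {0,1,2,3,4,5,6,7,8,9,10,11,12,13,14,15,16,17,18,19,20,21,22,23,24,25,26,27,28,29,30,31}
step 6: eval (y < (4 + (lane // 3))) {0,1,2,3,4,5,6,7,8,9,10,11,12,13,14,15,16,17,18,19,20,21,22,23,24,25,26,27,28,29,30,31}
step 7: z <- 4                       {0,1,2,3,4,5,6,7,8,9,10,11,12,13,14,15,16,17,18,19,20,21,22,23,24,25,26,27,28,29,30,31}
step 8: y <- (y + 1)                 {0,1,2,3,4,5,6,7,8,9,10,11,12,13,14,15,16,17,18,19,20,21,22,23,24,25,26,27,28,29,30,31}
step 9: eval (y < (4 + (lane // 3))) {0,1,2,3,4,5,6,7,8,9,10,11,12,13,14,15,16,17,18,19,20,21,22,23,24,25,26,27,28,29,30,31}
step 10: z <- 4                       {0,1,2,3,4,5,6,7,8,9,10,11,12,13,14,15,16,17,18,19,20,21,22,23,24,25,26,27,28,29,30,31}
step 11: y <- (y + 1)                 {0,1,2,3,4,5,6,7,8,9,10,11,12,13,14,15,16,17,18,19,20,21,22,23,24,25,26,27,28,29,30,31}
step 12: eval (y < (4 + (lane // 3))) {0,1,2,3,4,5,6,7,8,9,10,11,12,13,14,15,16,17,18,19,20,21,22,23,24,25,26,27,28,29,30,31}
step 13: z <- 4                       {0,1,2,3,4,5,6,7,8,9,10,11,12,13,14,15,16,17,18,19,20,21,22,23,24,25,26,27,28,29,30,31}
step 14: y <- (y + 1)                 {0,1,2,3,4,5,6,7,8,9,10,11,12,13,14,15,16,17,18,19,20,21,22,23,24,25,26,27,28,29,30,31}
step 15: eval (y < (4 + (lane // 3))) {0,1,2,3,4,5,6,7,8,9,10,11,12,13,14,15,16,17,18,19,20,21,22,23,24,25,26,27,28,29,30,31}
step 16: z <- 4                       {3,4,5,6,7,8,9,10,11,12,13,14,15,16,17,18,19,20,21,22,23,24,25,26,27,28,29,30,31}
step 17: y <- (y + 1)                 {3,4,5,6,7,8,9,10,11,12,13,14,15,16,17,18,19,20,21,22,23,24,25,26,27,28,29,30,31}
step 18: eval (y < (4 + (lane // 3))) {3,4,5,6,7,8,9,10,11,12,13,14,15,16,17,18,19,20,21,22,23,24,25,26,27,28,29,30,31}
step 19: z <- 4                       {6,7,8,9,10,11,12,13,14,15,16,17,18,19,20,21,22,23,24,25,26,27,28,29,30,31}
step 20: y <- (y + 1)                 {6,7,8,9,10,11,12,13,14,15,16,17,18,19,20,21,22,23,24,25,26,27,28,29,30,31}
step 21: eval (y < (4 + (lane // 3))) {6,7,8,9,10,11,12,13,14,15,16,17,18,19,20,21,22,23,24,25,26,27,28,29,30,31}
step 22: z <- 4                       {9,10,11,12,13,14,15,16,17,18,19,20,21,22,23,24,25,26,27,28,29,30,31}
step 23: y <- (y + 1)                 {9,10,11,12,13,14,15,16,17,18,19,20,21,22,23,24,25,26,27,28,29,30,31}
step 24: eval (y < (4 + (lane // 3))) {9,10,11,12,13,14,15,16,17,18,19,20,21,22,23,24,25,26,27,28,29,30,31}
step 25: z <- 4                       {12,13,14,15,16,17,18,19,20,21,22,23,24,25,26,27,28,29,30,31}
step 26: y <- (y + 1)                 {12,13,14,15,16,17,18,19,20,21,22,23,24,25,26,27,28,29,30,31}
step 27: eval (y < (4 + (lane // 3))) {12,13,14,15,16,17,18,19,20,21,22,23,24,25,26,27,28,29,30,31}
step 28: z <- 4                       {15,16,17,18,19,20,21,22,23,24,25,26,27,28,29,30,31}
step 29: y <- (y + 1)                 {15,16,17,18,19,20,21,22,23,24,25,26,27,28,29,30,31}
step 30: eval (y < (4 + (lane // 3))) {15,16,17,18,19,20,21,22,23,24,25,26,27,28,29,30,31}
step 31: z <- 4                       {18,19,20,21,22,23,24,25,26,27,28,29,30,31}
step 32: y <- (y + 1)                 {18,19,20,21,22,23,24,25,26,27,28,29,30,31}
step 33: eval (y < (4 + (lane // 3))) {18,19,20,21,22,23,24,25,26,27,28,29,30,31}
step 34: z <- 4                       {21,22,23,24,25,26,27,28,29,30,31}
step 35: y <- (y + 1)                 {21,22,23,24,25,26,27,28,29,30,31}
step 36: eval (y < (4 + (lane // 3))) {21,22,23,24,25,26,27,28,29,30,31}
step 37: z <- 4                       {24,25,26,27,28,29,30,31}
step 38: y <- (y + 1)                 {24,25,26,27,28,29,30,31}
step 39: eval (y < (4 + (lane // 3))) {24,25,26,27,28,29,30,31}
step 40: z <- 4                       {27,28,29,30,31}
step 41: y <- (y + 1)                 {27,28,29,30,31}
step 42: eval (y < (4 + (lane // 3))) {27,28,29,30,31}
step 43: z <- 4                       {30,31}
step 44: y <- (y + 1)                 {30,31}
step 45: eval (y < (4 + (lane // 3))) {30,31}
step 46: y <- max((lane * 11), (-7 + -3)) {0,1,2,3,4,5,6,7,8,9,10,11,12,13,14,15,16,17,18,19,20,21,22,23,24,25,26,27,28,29,30,31}
step 47: z <- max(5, (4 // 4))        {0,1,2,3,4,5,6,7,8,9,10,11,12,13,14,15,16,17,18,19,20,21,22,23,24,25,26,27,28,29,30,31}
step 48: z <- ((lane - 10) + -7)      {0,1,2,3,4,5,6,7,8,9,10,11,12,13,14,15,16,17,18,19,20,21,22,23,24,25,26,27,28,29,30,31}
step 49: z <- w                       {0,1,2,3,4,5,6,7,8,9,10,11,12,13,14,15,16,17,18,19,20,21,22,23,24,25,26,27,28,29,30,31}

Answer: 50 steps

z: -2,-1,0,1,2,3,4,5,6,7,8,9,10,11,12,13,14,15,16,17,18,19,20,21,22,23,24,25,26,27,28,29
w: -2,-1,0,1,2,3,4,5,6,7,8,9,10,11,12,13,14,15,16,17,18,19,20,21,22,23,24,25,26,27,28,29
y: 0,11,22,33,44,55,66,77,88,99,110,121,132,143,154,165,176,187,198,209,220,231,242,253,264,275,286,297,308,319,330,341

steps = 50; useful = 1105; efficiency = 1105/1600 = 221/320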